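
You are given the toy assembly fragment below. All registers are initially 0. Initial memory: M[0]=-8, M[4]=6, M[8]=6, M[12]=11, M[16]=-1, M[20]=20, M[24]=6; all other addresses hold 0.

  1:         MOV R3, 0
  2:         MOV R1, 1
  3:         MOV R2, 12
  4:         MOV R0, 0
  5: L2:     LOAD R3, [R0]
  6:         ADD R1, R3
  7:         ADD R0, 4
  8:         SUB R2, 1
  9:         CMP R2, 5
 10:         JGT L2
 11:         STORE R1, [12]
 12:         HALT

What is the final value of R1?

MOV R3, 0 → R3=0
MOV R1, 1 → R1=1
MOV R2, 12 → R2=12
MOV R0, 0 → R0=0
LOAD R3, [R0] → R3=M[0]=-8
ADD R1, R3 → R1=1+(-8)=-7
ADD R0, 4 → R0=0+4=4
SUB R2, 1 → R2=12-1=11
CMP R2, 5  (cmp 11,5)
JGT L2: taken
LOAD R3, [R0] → R3=M[4]=6
ADD R1, R3 → R1=(-7)+6=-1
ADD R0, 4 → R0=4+4=8
SUB R2, 1 → R2=11-1=10
CMP R2, 5  (cmp 10,5)
JGT L2: taken
LOAD R3, [R0] → R3=M[8]=6
ADD R1, R3 → R1=(-1)+6=5
ADD R0, 4 → R0=8+4=12
SUB R2, 1 → R2=10-1=9
CMP R2, 5  (cmp 9,5)
JGT L2: taken
LOAD R3, [R0] → R3=M[12]=11
ADD R1, R3 → R1=5+11=16
ADD R0, 4 → R0=12+4=16
SUB R2, 1 → R2=9-1=8
CMP R2, 5  (cmp 8,5)
JGT L2: taken
LOAD R3, [R0] → R3=M[16]=-1
ADD R1, R3 → R1=16+(-1)=15
ADD R0, 4 → R0=16+4=20
SUB R2, 1 → R2=8-1=7
CMP R2, 5  (cmp 7,5)
JGT L2: taken
LOAD R3, [R0] → R3=M[20]=20
ADD R1, R3 → R1=15+20=35
ADD R0, 4 → R0=20+4=24
SUB R2, 1 → R2=7-1=6
CMP R2, 5  (cmp 6,5)
JGT L2: taken
LOAD R3, [R0] → R3=M[24]=6
ADD R1, R3 → R1=35+6=41
ADD R0, 4 → R0=24+4=28
SUB R2, 1 → R2=6-1=5
CMP R2, 5  (cmp 5,5)
JGT L2: not taken
STORE R1, [12] → M[12]=41
halt.

41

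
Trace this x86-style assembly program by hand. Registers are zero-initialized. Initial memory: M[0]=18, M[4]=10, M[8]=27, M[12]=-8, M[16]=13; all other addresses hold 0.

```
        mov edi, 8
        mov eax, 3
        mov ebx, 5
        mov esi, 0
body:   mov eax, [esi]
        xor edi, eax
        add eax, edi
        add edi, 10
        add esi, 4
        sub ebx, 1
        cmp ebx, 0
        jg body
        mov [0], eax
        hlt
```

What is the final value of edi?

edi=8
eax=3
ebx=5
esi=0
eax=M[0]=18
edi=8^18=26
eax=18+26=44
edi=26+10=36
esi=0+4=4
ebx=5-1=4
cmp ebx, 0  (cmp 4,0)
jg body: taken
eax=M[4]=10
edi=36^10=46
eax=10+46=56
edi=46+10=56
esi=4+4=8
ebx=4-1=3
cmp ebx, 0  (cmp 3,0)
jg body: taken
eax=M[8]=27
edi=56^27=35
eax=27+35=62
edi=35+10=45
esi=8+4=12
ebx=3-1=2
cmp ebx, 0  (cmp 2,0)
jg body: taken
eax=M[12]=-8
edi=45^(-8)=-43
eax=(-8)+(-43)=-51
edi=(-43)+10=-33
esi=12+4=16
ebx=2-1=1
cmp ebx, 0  (cmp 1,0)
jg body: taken
eax=M[16]=13
edi=(-33)^13=-46
eax=13+(-46)=-33
edi=(-46)+10=-36
esi=16+4=20
ebx=1-1=0
cmp ebx, 0  (cmp 0,0)
jg body: not taken
mov [0], eax → M[0]=-33
halt.

-36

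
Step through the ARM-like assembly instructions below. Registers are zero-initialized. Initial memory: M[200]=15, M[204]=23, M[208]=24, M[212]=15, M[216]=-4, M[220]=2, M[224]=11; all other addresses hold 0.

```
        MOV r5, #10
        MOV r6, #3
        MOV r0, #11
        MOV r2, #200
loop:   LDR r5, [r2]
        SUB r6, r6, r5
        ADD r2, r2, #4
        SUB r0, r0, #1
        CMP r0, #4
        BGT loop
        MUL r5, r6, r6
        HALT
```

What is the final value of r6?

r5=10
r6=3
r0=11
r2=200
r5=M[200]=15
r6=3-15=-12
r2=200+4=204
r0=11-1=10
CMP r0, #4  (cmp 10,4)
BGT loop: taken
r5=M[204]=23
r6=(-12)-23=-35
r2=204+4=208
r0=10-1=9
CMP r0, #4  (cmp 9,4)
BGT loop: taken
r5=M[208]=24
r6=(-35)-24=-59
r2=208+4=212
r0=9-1=8
CMP r0, #4  (cmp 8,4)
BGT loop: taken
r5=M[212]=15
r6=(-59)-15=-74
r2=212+4=216
r0=8-1=7
CMP r0, #4  (cmp 7,4)
BGT loop: taken
r5=M[216]=-4
r6=(-74)-(-4)=-70
r2=216+4=220
r0=7-1=6
CMP r0, #4  (cmp 6,4)
BGT loop: taken
r5=M[220]=2
r6=(-70)-2=-72
r2=220+4=224
r0=6-1=5
CMP r0, #4  (cmp 5,4)
BGT loop: taken
r5=M[224]=11
r6=(-72)-11=-83
r2=224+4=228
r0=5-1=4
CMP r0, #4  (cmp 4,4)
BGT loop: not taken
r5=(-83)*(-83)=6889
halt.

-83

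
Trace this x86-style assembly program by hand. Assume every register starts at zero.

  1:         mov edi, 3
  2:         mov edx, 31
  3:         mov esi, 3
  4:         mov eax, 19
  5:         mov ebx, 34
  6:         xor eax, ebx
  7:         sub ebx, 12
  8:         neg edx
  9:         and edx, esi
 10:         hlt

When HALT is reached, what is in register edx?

1

after mov edi, 3: edi=3
after mov edx, 31: edx=31
after mov esi, 3: esi=3
after mov eax, 19: eax=19
after mov ebx, 34: ebx=34
after xor eax, ebx: eax=19^34=49
after sub ebx, 12: ebx=34-12=22
after neg edx: edx=-(31)=-31
after and edx, esi: edx=(-31)&3=1
halt.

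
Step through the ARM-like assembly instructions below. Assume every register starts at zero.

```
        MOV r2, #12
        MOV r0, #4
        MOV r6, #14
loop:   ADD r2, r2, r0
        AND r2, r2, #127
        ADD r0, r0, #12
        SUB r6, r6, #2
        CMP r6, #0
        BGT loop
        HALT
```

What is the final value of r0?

88

MOV r2, #12 → r2=12
MOV r0, #4 → r0=4
MOV r6, #14 → r6=14
ADD r2, r2, r0 → r2=12+4=16
AND r2, r2, #127 → r2=16&127=16
ADD r0, r0, #12 → r0=4+12=16
SUB r6, r6, #2 → r6=14-2=12
CMP r6, #0  (cmp 12,0)
BGT loop: taken
ADD r2, r2, r0 → r2=16+16=32
AND r2, r2, #127 → r2=32&127=32
ADD r0, r0, #12 → r0=16+12=28
SUB r6, r6, #2 → r6=12-2=10
CMP r6, #0  (cmp 10,0)
BGT loop: taken
ADD r2, r2, r0 → r2=32+28=60
AND r2, r2, #127 → r2=60&127=60
ADD r0, r0, #12 → r0=28+12=40
SUB r6, r6, #2 → r6=10-2=8
CMP r6, #0  (cmp 8,0)
BGT loop: taken
ADD r2, r2, r0 → r2=60+40=100
AND r2, r2, #127 → r2=100&127=100
ADD r0, r0, #12 → r0=40+12=52
SUB r6, r6, #2 → r6=8-2=6
CMP r6, #0  (cmp 6,0)
BGT loop: taken
ADD r2, r2, r0 → r2=100+52=152
AND r2, r2, #127 → r2=152&127=24
ADD r0, r0, #12 → r0=52+12=64
SUB r6, r6, #2 → r6=6-2=4
CMP r6, #0  (cmp 4,0)
BGT loop: taken
ADD r2, r2, r0 → r2=24+64=88
AND r2, r2, #127 → r2=88&127=88
ADD r0, r0, #12 → r0=64+12=76
SUB r6, r6, #2 → r6=4-2=2
CMP r6, #0  (cmp 2,0)
BGT loop: taken
ADD r2, r2, r0 → r2=88+76=164
AND r2, r2, #127 → r2=164&127=36
ADD r0, r0, #12 → r0=76+12=88
SUB r6, r6, #2 → r6=2-2=0
CMP r6, #0  (cmp 0,0)
BGT loop: not taken
halt.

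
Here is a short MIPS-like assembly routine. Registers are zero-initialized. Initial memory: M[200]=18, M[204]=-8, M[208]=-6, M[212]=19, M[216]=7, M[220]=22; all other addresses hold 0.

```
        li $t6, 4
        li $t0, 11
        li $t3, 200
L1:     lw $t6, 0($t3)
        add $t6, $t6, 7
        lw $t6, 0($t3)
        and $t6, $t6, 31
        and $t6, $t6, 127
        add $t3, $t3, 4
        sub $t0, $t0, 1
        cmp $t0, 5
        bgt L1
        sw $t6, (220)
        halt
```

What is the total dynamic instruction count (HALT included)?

59

li $t6, 4 → $t6=4
li $t0, 11 → $t0=11
li $t3, 200 → $t3=200
lw $t6, 0($t3) → $t6=M[200]=18
add $t6, $t6, 7 → $t6=18+7=25
lw $t6, 0($t3) → $t6=M[200]=18
and $t6, $t6, 31 → $t6=18&31=18
and $t6, $t6, 127 → $t6=18&127=18
add $t3, $t3, 4 → $t3=200+4=204
sub $t0, $t0, 1 → $t0=11-1=10
cmp $t0, 5  (cmp 10,5)
bgt L1: taken
lw $t6, 0($t3) → $t6=M[204]=-8
add $t6, $t6, 7 → $t6=(-8)+7=-1
lw $t6, 0($t3) → $t6=M[204]=-8
and $t6, $t6, 31 → $t6=(-8)&31=24
and $t6, $t6, 127 → $t6=24&127=24
add $t3, $t3, 4 → $t3=204+4=208
sub $t0, $t0, 1 → $t0=10-1=9
cmp $t0, 5  (cmp 9,5)
bgt L1: taken
lw $t6, 0($t3) → $t6=M[208]=-6
add $t6, $t6, 7 → $t6=(-6)+7=1
lw $t6, 0($t3) → $t6=M[208]=-6
and $t6, $t6, 31 → $t6=(-6)&31=26
and $t6, $t6, 127 → $t6=26&127=26
add $t3, $t3, 4 → $t3=208+4=212
sub $t0, $t0, 1 → $t0=9-1=8
cmp $t0, 5  (cmp 8,5)
bgt L1: taken
lw $t6, 0($t3) → $t6=M[212]=19
add $t6, $t6, 7 → $t6=19+7=26
lw $t6, 0($t3) → $t6=M[212]=19
and $t6, $t6, 31 → $t6=19&31=19
and $t6, $t6, 127 → $t6=19&127=19
add $t3, $t3, 4 → $t3=212+4=216
sub $t0, $t0, 1 → $t0=8-1=7
cmp $t0, 5  (cmp 7,5)
bgt L1: taken
lw $t6, 0($t3) → $t6=M[216]=7
add $t6, $t6, 7 → $t6=7+7=14
lw $t6, 0($t3) → $t6=M[216]=7
and $t6, $t6, 31 → $t6=7&31=7
and $t6, $t6, 127 → $t6=7&127=7
add $t3, $t3, 4 → $t3=216+4=220
sub $t0, $t0, 1 → $t0=7-1=6
cmp $t0, 5  (cmp 6,5)
bgt L1: taken
lw $t6, 0($t3) → $t6=M[220]=22
add $t6, $t6, 7 → $t6=22+7=29
lw $t6, 0($t3) → $t6=M[220]=22
and $t6, $t6, 31 → $t6=22&31=22
and $t6, $t6, 127 → $t6=22&127=22
add $t3, $t3, 4 → $t3=220+4=224
sub $t0, $t0, 1 → $t0=6-1=5
cmp $t0, 5  (cmp 5,5)
bgt L1: not taken
sw $t6, (220) → M[220]=22
halt.
Total executed instructions: 59.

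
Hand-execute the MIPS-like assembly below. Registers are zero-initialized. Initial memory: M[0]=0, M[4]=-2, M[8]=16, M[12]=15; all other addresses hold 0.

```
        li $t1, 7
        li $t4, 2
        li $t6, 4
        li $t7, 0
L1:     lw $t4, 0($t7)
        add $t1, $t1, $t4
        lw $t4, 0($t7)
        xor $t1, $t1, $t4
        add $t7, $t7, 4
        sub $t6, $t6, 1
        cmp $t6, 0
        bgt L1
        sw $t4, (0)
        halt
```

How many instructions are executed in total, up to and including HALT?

38

li $t1, 7 → $t1=7
li $t4, 2 → $t4=2
li $t6, 4 → $t6=4
li $t7, 0 → $t7=0
lw $t4, 0($t7) → $t4=M[0]=0
add $t1, $t1, $t4 → $t1=7+0=7
lw $t4, 0($t7) → $t4=M[0]=0
xor $t1, $t1, $t4 → $t1=7^0=7
add $t7, $t7, 4 → $t7=0+4=4
sub $t6, $t6, 1 → $t6=4-1=3
cmp $t6, 0  (cmp 3,0)
bgt L1: taken
lw $t4, 0($t7) → $t4=M[4]=-2
add $t1, $t1, $t4 → $t1=7+(-2)=5
lw $t4, 0($t7) → $t4=M[4]=-2
xor $t1, $t1, $t4 → $t1=5^(-2)=-5
add $t7, $t7, 4 → $t7=4+4=8
sub $t6, $t6, 1 → $t6=3-1=2
cmp $t6, 0  (cmp 2,0)
bgt L1: taken
lw $t4, 0($t7) → $t4=M[8]=16
add $t1, $t1, $t4 → $t1=(-5)+16=11
lw $t4, 0($t7) → $t4=M[8]=16
xor $t1, $t1, $t4 → $t1=11^16=27
add $t7, $t7, 4 → $t7=8+4=12
sub $t6, $t6, 1 → $t6=2-1=1
cmp $t6, 0  (cmp 1,0)
bgt L1: taken
lw $t4, 0($t7) → $t4=M[12]=15
add $t1, $t1, $t4 → $t1=27+15=42
lw $t4, 0($t7) → $t4=M[12]=15
xor $t1, $t1, $t4 → $t1=42^15=37
add $t7, $t7, 4 → $t7=12+4=16
sub $t6, $t6, 1 → $t6=1-1=0
cmp $t6, 0  (cmp 0,0)
bgt L1: not taken
sw $t4, (0) → M[0]=15
halt.
Total executed instructions: 38.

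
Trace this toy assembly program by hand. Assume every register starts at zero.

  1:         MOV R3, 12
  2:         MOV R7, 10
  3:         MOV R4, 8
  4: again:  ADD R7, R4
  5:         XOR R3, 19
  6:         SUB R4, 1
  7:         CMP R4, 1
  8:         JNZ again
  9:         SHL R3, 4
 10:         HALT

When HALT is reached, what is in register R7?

R3=12
R7=10
R4=8
R7=10+8=18
R3=12^19=31
R4=8-1=7
CMP R4, 1  (cmp 7,1)
JNZ again: taken
R7=18+7=25
R3=31^19=12
R4=7-1=6
CMP R4, 1  (cmp 6,1)
JNZ again: taken
R7=25+6=31
R3=12^19=31
R4=6-1=5
CMP R4, 1  (cmp 5,1)
JNZ again: taken
R7=31+5=36
R3=31^19=12
R4=5-1=4
CMP R4, 1  (cmp 4,1)
JNZ again: taken
R7=36+4=40
R3=12^19=31
R4=4-1=3
CMP R4, 1  (cmp 3,1)
JNZ again: taken
R7=40+3=43
R3=31^19=12
R4=3-1=2
CMP R4, 1  (cmp 2,1)
JNZ again: taken
R7=43+2=45
R3=12^19=31
R4=2-1=1
CMP R4, 1  (cmp 1,1)
JNZ again: not taken
R3=31<<4=496
halt.

45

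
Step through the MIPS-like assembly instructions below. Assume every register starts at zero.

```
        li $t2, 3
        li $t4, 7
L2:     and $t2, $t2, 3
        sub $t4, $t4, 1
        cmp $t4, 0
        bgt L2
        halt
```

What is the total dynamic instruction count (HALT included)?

31

$t2=3
$t4=7
$t2=3&3=3
$t4=7-1=6
cmp $t4, 0  (cmp 6,0)
bgt L2: taken
$t2=3&3=3
$t4=6-1=5
cmp $t4, 0  (cmp 5,0)
bgt L2: taken
$t2=3&3=3
$t4=5-1=4
cmp $t4, 0  (cmp 4,0)
bgt L2: taken
$t2=3&3=3
$t4=4-1=3
cmp $t4, 0  (cmp 3,0)
bgt L2: taken
$t2=3&3=3
$t4=3-1=2
cmp $t4, 0  (cmp 2,0)
bgt L2: taken
$t2=3&3=3
$t4=2-1=1
cmp $t4, 0  (cmp 1,0)
bgt L2: taken
$t2=3&3=3
$t4=1-1=0
cmp $t4, 0  (cmp 0,0)
bgt L2: not taken
halt.
Total executed instructions: 31.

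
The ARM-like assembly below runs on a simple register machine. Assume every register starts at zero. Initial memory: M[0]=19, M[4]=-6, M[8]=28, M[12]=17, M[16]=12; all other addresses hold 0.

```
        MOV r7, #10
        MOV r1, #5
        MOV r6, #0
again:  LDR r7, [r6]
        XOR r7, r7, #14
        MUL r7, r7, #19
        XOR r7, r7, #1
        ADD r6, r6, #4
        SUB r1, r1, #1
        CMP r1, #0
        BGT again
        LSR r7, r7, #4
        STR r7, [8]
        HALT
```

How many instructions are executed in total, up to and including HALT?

46

after MOV r7, #10: r7=10
after MOV r1, #5: r1=5
after MOV r6, #0: r6=0
after LDR r7, [r6]: r7=M[0]=19
after XOR r7, r7, #14: r7=19^14=29
after MUL r7, r7, #19: r7=29*19=551
after XOR r7, r7, #1: r7=551^1=550
after ADD r6, r6, #4: r6=0+4=4
after SUB r1, r1, #1: r1=5-1=4
CMP r1, #0  (cmp 4,0)
BGT again: taken
after LDR r7, [r6]: r7=M[4]=-6
after XOR r7, r7, #14: r7=(-6)^14=-12
after MUL r7, r7, #19: r7=(-12)*19=-228
after XOR r7, r7, #1: r7=(-228)^1=-227
after ADD r6, r6, #4: r6=4+4=8
after SUB r1, r1, #1: r1=4-1=3
CMP r1, #0  (cmp 3,0)
BGT again: taken
after LDR r7, [r6]: r7=M[8]=28
after XOR r7, r7, #14: r7=28^14=18
after MUL r7, r7, #19: r7=18*19=342
after XOR r7, r7, #1: r7=342^1=343
after ADD r6, r6, #4: r6=8+4=12
after SUB r1, r1, #1: r1=3-1=2
CMP r1, #0  (cmp 2,0)
BGT again: taken
after LDR r7, [r6]: r7=M[12]=17
after XOR r7, r7, #14: r7=17^14=31
after MUL r7, r7, #19: r7=31*19=589
after XOR r7, r7, #1: r7=589^1=588
after ADD r6, r6, #4: r6=12+4=16
after SUB r1, r1, #1: r1=2-1=1
CMP r1, #0  (cmp 1,0)
BGT again: taken
after LDR r7, [r6]: r7=M[16]=12
after XOR r7, r7, #14: r7=12^14=2
after MUL r7, r7, #19: r7=2*19=38
after XOR r7, r7, #1: r7=38^1=39
after ADD r6, r6, #4: r6=16+4=20
after SUB r1, r1, #1: r1=1-1=0
CMP r1, #0  (cmp 0,0)
BGT again: not taken
after LSR r7, r7, #4: r7=39>>4=2
STR r7, [8] → M[8]=2
halt.
Total executed instructions: 46.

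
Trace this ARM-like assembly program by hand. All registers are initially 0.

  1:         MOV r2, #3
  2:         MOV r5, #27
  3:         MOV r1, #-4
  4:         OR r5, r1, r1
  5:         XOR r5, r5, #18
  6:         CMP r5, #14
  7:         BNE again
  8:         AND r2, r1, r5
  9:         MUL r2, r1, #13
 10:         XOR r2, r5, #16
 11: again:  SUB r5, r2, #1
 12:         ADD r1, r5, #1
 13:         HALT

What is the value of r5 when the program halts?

2

MOV r2, #3 → r2=3
MOV r5, #27 → r5=27
MOV r1, #-4 → r1=-4
OR r5, r1, r1 → r5=(-4)|(-4)=-4
XOR r5, r5, #18 → r5=(-4)^18=-18
CMP r5, #14  (cmp -18,14)
BNE again: taken
SUB r5, r2, #1 → r5=3-1=2
ADD r1, r5, #1 → r1=2+1=3
halt.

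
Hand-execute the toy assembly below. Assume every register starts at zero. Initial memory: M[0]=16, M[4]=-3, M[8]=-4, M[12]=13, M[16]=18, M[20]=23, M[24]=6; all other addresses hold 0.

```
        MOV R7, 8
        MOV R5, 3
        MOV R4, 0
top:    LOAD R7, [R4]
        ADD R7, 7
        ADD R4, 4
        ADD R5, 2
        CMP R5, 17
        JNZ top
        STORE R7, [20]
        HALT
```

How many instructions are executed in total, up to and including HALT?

after MOV R7, 8: R7=8
after MOV R5, 3: R5=3
after MOV R4, 0: R4=0
after LOAD R7, [R4]: R7=M[0]=16
after ADD R7, 7: R7=16+7=23
after ADD R4, 4: R4=0+4=4
after ADD R5, 2: R5=3+2=5
CMP R5, 17  (cmp 5,17)
JNZ top: taken
after LOAD R7, [R4]: R7=M[4]=-3
after ADD R7, 7: R7=(-3)+7=4
after ADD R4, 4: R4=4+4=8
after ADD R5, 2: R5=5+2=7
CMP R5, 17  (cmp 7,17)
JNZ top: taken
after LOAD R7, [R4]: R7=M[8]=-4
after ADD R7, 7: R7=(-4)+7=3
after ADD R4, 4: R4=8+4=12
after ADD R5, 2: R5=7+2=9
CMP R5, 17  (cmp 9,17)
JNZ top: taken
after LOAD R7, [R4]: R7=M[12]=13
after ADD R7, 7: R7=13+7=20
after ADD R4, 4: R4=12+4=16
after ADD R5, 2: R5=9+2=11
CMP R5, 17  (cmp 11,17)
JNZ top: taken
after LOAD R7, [R4]: R7=M[16]=18
after ADD R7, 7: R7=18+7=25
after ADD R4, 4: R4=16+4=20
after ADD R5, 2: R5=11+2=13
CMP R5, 17  (cmp 13,17)
JNZ top: taken
after LOAD R7, [R4]: R7=M[20]=23
after ADD R7, 7: R7=23+7=30
after ADD R4, 4: R4=20+4=24
after ADD R5, 2: R5=13+2=15
CMP R5, 17  (cmp 15,17)
JNZ top: taken
after LOAD R7, [R4]: R7=M[24]=6
after ADD R7, 7: R7=6+7=13
after ADD R4, 4: R4=24+4=28
after ADD R5, 2: R5=15+2=17
CMP R5, 17  (cmp 17,17)
JNZ top: not taken
STORE R7, [20] → M[20]=13
halt.
Total executed instructions: 47.

47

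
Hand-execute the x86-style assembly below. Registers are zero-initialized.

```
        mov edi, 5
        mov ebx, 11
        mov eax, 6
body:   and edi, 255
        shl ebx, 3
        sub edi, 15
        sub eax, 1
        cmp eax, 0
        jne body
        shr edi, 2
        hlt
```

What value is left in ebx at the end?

mov edi, 5 → edi=5
mov ebx, 11 → ebx=11
mov eax, 6 → eax=6
and edi, 255 → edi=5&255=5
shl ebx, 3 → ebx=11<<3=88
sub edi, 15 → edi=5-15=-10
sub eax, 1 → eax=6-1=5
cmp eax, 0  (cmp 5,0)
jne body: taken
and edi, 255 → edi=(-10)&255=246
shl ebx, 3 → ebx=88<<3=704
sub edi, 15 → edi=246-15=231
sub eax, 1 → eax=5-1=4
cmp eax, 0  (cmp 4,0)
jne body: taken
and edi, 255 → edi=231&255=231
shl ebx, 3 → ebx=704<<3=5632
sub edi, 15 → edi=231-15=216
sub eax, 1 → eax=4-1=3
cmp eax, 0  (cmp 3,0)
jne body: taken
and edi, 255 → edi=216&255=216
shl ebx, 3 → ebx=5632<<3=45056
sub edi, 15 → edi=216-15=201
sub eax, 1 → eax=3-1=2
cmp eax, 0  (cmp 2,0)
jne body: taken
and edi, 255 → edi=201&255=201
shl ebx, 3 → ebx=45056<<3=360448
sub edi, 15 → edi=201-15=186
sub eax, 1 → eax=2-1=1
cmp eax, 0  (cmp 1,0)
jne body: taken
and edi, 255 → edi=186&255=186
shl ebx, 3 → ebx=360448<<3=2883584
sub edi, 15 → edi=186-15=171
sub eax, 1 → eax=1-1=0
cmp eax, 0  (cmp 0,0)
jne body: not taken
shr edi, 2 → edi=171>>2=42
halt.

2883584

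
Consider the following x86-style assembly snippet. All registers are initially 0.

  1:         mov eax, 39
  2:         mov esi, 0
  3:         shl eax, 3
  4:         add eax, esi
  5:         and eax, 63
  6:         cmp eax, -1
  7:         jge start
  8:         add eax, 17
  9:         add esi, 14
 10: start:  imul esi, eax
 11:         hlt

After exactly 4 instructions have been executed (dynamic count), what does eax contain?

312

eax=39
esi=0
eax=39<<3=312
eax=312+0=312
After step 4: eax = 312.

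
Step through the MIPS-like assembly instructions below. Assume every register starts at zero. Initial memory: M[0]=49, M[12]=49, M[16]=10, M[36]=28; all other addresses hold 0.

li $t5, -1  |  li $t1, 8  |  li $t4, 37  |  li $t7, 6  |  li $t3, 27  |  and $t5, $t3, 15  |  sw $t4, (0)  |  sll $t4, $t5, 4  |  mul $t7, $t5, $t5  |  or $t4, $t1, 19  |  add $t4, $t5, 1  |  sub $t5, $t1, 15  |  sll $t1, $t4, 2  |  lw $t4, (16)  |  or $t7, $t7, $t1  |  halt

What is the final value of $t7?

121

$t5=-1
$t1=8
$t4=37
$t7=6
$t3=27
$t5=27&15=11
sw $t4, (0) → M[0]=37
$t4=11<<4=176
$t7=11*11=121
$t4=8|19=27
$t4=11+1=12
$t5=8-15=-7
$t1=12<<2=48
$t4=M[16]=10
$t7=121|48=121
halt.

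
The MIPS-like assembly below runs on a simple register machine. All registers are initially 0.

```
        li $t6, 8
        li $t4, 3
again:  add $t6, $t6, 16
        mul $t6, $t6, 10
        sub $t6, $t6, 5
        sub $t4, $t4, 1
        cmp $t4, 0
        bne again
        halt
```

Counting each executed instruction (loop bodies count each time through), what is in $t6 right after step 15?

2521

li $t6, 8 → $t6=8
li $t4, 3 → $t4=3
add $t6, $t6, 16 → $t6=8+16=24
mul $t6, $t6, 10 → $t6=24*10=240
sub $t6, $t6, 5 → $t6=240-5=235
sub $t4, $t4, 1 → $t4=3-1=2
cmp $t4, 0  (cmp 2,0)
bne again: taken
add $t6, $t6, 16 → $t6=235+16=251
mul $t6, $t6, 10 → $t6=251*10=2510
sub $t6, $t6, 5 → $t6=2510-5=2505
sub $t4, $t4, 1 → $t4=2-1=1
cmp $t4, 0  (cmp 1,0)
bne again: taken
add $t6, $t6, 16 → $t6=2505+16=2521
After step 15: $t6 = 2521.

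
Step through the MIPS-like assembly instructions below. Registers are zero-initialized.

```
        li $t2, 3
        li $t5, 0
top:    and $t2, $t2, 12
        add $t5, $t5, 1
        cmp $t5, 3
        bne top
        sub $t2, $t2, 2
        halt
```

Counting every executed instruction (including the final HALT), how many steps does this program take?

16

$t2=3
$t5=0
$t2=3&12=0
$t5=0+1=1
cmp $t5, 3  (cmp 1,3)
bne top: taken
$t2=0&12=0
$t5=1+1=2
cmp $t5, 3  (cmp 2,3)
bne top: taken
$t2=0&12=0
$t5=2+1=3
cmp $t5, 3  (cmp 3,3)
bne top: not taken
$t2=0-2=-2
halt.
Total executed instructions: 16.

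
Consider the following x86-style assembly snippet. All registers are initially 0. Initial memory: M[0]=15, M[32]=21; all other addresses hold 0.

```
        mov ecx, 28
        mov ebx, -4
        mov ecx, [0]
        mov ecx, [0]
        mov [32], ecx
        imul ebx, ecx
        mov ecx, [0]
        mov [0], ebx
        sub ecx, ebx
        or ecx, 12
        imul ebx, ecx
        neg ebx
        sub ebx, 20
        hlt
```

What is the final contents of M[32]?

ecx=28
ebx=-4
ecx=M[0]=15
ecx=M[0]=15
mov [32], ecx → M[32]=15
ebx=(-4)*15=-60
ecx=M[0]=15
mov [0], ebx → M[0]=-60
ecx=15-(-60)=75
ecx=75|12=79
ebx=(-60)*79=-4740
ebx=-(-4740)=4740
ebx=4740-20=4720
halt.

15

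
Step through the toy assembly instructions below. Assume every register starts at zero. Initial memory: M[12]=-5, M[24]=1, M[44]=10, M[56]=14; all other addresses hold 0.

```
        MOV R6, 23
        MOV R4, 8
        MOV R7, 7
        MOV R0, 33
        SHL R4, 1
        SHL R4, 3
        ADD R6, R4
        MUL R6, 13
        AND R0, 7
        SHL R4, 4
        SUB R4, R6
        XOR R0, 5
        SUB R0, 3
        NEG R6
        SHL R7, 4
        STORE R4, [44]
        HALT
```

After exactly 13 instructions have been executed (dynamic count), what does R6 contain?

1963

after MOV R6, 23: R6=23
after MOV R4, 8: R4=8
after MOV R7, 7: R7=7
after MOV R0, 33: R0=33
after SHL R4, 1: R4=8<<1=16
after SHL R4, 3: R4=16<<3=128
after ADD R6, R4: R6=23+128=151
after MUL R6, 13: R6=151*13=1963
after AND R0, 7: R0=33&7=1
after SHL R4, 4: R4=128<<4=2048
after SUB R4, R6: R4=2048-1963=85
after XOR R0, 5: R0=1^5=4
after SUB R0, 3: R0=4-3=1
After step 13: R6 = 1963.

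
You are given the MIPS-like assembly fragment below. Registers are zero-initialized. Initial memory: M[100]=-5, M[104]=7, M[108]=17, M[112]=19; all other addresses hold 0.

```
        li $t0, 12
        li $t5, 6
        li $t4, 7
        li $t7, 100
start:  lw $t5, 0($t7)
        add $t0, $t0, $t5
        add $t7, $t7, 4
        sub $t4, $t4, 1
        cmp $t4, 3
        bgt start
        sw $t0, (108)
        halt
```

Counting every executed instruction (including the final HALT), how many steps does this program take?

30

li $t0, 12 → $t0=12
li $t5, 6 → $t5=6
li $t4, 7 → $t4=7
li $t7, 100 → $t7=100
lw $t5, 0($t7) → $t5=M[100]=-5
add $t0, $t0, $t5 → $t0=12+(-5)=7
add $t7, $t7, 4 → $t7=100+4=104
sub $t4, $t4, 1 → $t4=7-1=6
cmp $t4, 3  (cmp 6,3)
bgt start: taken
lw $t5, 0($t7) → $t5=M[104]=7
add $t0, $t0, $t5 → $t0=7+7=14
add $t7, $t7, 4 → $t7=104+4=108
sub $t4, $t4, 1 → $t4=6-1=5
cmp $t4, 3  (cmp 5,3)
bgt start: taken
lw $t5, 0($t7) → $t5=M[108]=17
add $t0, $t0, $t5 → $t0=14+17=31
add $t7, $t7, 4 → $t7=108+4=112
sub $t4, $t4, 1 → $t4=5-1=4
cmp $t4, 3  (cmp 4,3)
bgt start: taken
lw $t5, 0($t7) → $t5=M[112]=19
add $t0, $t0, $t5 → $t0=31+19=50
add $t7, $t7, 4 → $t7=112+4=116
sub $t4, $t4, 1 → $t4=4-1=3
cmp $t4, 3  (cmp 3,3)
bgt start: not taken
sw $t0, (108) → M[108]=50
halt.
Total executed instructions: 30.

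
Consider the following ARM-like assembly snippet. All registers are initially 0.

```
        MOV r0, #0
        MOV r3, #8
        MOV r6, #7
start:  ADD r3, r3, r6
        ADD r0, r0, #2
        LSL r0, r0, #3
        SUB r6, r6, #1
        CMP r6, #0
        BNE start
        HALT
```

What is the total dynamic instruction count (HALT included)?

46

MOV r0, #0 → r0=0
MOV r3, #8 → r3=8
MOV r6, #7 → r6=7
ADD r3, r3, r6 → r3=8+7=15
ADD r0, r0, #2 → r0=0+2=2
LSL r0, r0, #3 → r0=2<<3=16
SUB r6, r6, #1 → r6=7-1=6
CMP r6, #0  (cmp 6,0)
BNE start: taken
ADD r3, r3, r6 → r3=15+6=21
ADD r0, r0, #2 → r0=16+2=18
LSL r0, r0, #3 → r0=18<<3=144
SUB r6, r6, #1 → r6=6-1=5
CMP r6, #0  (cmp 5,0)
BNE start: taken
ADD r3, r3, r6 → r3=21+5=26
ADD r0, r0, #2 → r0=144+2=146
LSL r0, r0, #3 → r0=146<<3=1168
SUB r6, r6, #1 → r6=5-1=4
CMP r6, #0  (cmp 4,0)
BNE start: taken
ADD r3, r3, r6 → r3=26+4=30
ADD r0, r0, #2 → r0=1168+2=1170
LSL r0, r0, #3 → r0=1170<<3=9360
SUB r6, r6, #1 → r6=4-1=3
CMP r6, #0  (cmp 3,0)
BNE start: taken
ADD r3, r3, r6 → r3=30+3=33
ADD r0, r0, #2 → r0=9360+2=9362
LSL r0, r0, #3 → r0=9362<<3=74896
SUB r6, r6, #1 → r6=3-1=2
CMP r6, #0  (cmp 2,0)
BNE start: taken
ADD r3, r3, r6 → r3=33+2=35
ADD r0, r0, #2 → r0=74896+2=74898
LSL r0, r0, #3 → r0=74898<<3=599184
SUB r6, r6, #1 → r6=2-1=1
CMP r6, #0  (cmp 1,0)
BNE start: taken
ADD r3, r3, r6 → r3=35+1=36
ADD r0, r0, #2 → r0=599184+2=599186
LSL r0, r0, #3 → r0=599186<<3=4793488
SUB r6, r6, #1 → r6=1-1=0
CMP r6, #0  (cmp 0,0)
BNE start: not taken
halt.
Total executed instructions: 46.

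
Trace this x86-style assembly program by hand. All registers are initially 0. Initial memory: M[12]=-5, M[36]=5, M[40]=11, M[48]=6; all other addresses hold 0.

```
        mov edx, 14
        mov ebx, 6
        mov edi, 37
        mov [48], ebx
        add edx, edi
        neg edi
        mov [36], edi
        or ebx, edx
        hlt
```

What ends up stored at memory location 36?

-37

edx=14
ebx=6
edi=37
mov [48], ebx → M[48]=6
edx=14+37=51
edi=-(37)=-37
mov [36], edi → M[36]=-37
ebx=6|51=55
halt.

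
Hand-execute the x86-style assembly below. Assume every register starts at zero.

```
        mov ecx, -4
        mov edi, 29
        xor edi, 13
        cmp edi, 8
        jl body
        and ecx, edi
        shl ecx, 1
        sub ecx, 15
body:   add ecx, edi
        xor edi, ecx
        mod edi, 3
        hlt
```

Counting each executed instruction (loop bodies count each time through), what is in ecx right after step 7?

32

after mov ecx, -4: ecx=-4
after mov edi, 29: edi=29
after xor edi, 13: edi=29^13=16
cmp edi, 8  (cmp 16,8)
jl body: not taken
after and ecx, edi: ecx=(-4)&16=16
after shl ecx, 1: ecx=16<<1=32
After step 7: ecx = 32.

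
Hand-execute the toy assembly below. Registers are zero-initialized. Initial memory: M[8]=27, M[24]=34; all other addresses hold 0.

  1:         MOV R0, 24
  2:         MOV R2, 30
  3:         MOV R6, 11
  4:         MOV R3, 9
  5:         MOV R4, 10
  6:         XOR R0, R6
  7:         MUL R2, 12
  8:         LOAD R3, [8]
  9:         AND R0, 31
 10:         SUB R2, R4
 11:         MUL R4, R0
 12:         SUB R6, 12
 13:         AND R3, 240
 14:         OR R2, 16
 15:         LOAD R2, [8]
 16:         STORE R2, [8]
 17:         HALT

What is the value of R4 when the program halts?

MOV R0, 24 → R0=24
MOV R2, 30 → R2=30
MOV R6, 11 → R6=11
MOV R3, 9 → R3=9
MOV R4, 10 → R4=10
XOR R0, R6 → R0=24^11=19
MUL R2, 12 → R2=30*12=360
LOAD R3, [8] → R3=M[8]=27
AND R0, 31 → R0=19&31=19
SUB R2, R4 → R2=360-10=350
MUL R4, R0 → R4=10*19=190
SUB R6, 12 → R6=11-12=-1
AND R3, 240 → R3=27&240=16
OR R2, 16 → R2=350|16=350
LOAD R2, [8] → R2=M[8]=27
STORE R2, [8] → M[8]=27
halt.

190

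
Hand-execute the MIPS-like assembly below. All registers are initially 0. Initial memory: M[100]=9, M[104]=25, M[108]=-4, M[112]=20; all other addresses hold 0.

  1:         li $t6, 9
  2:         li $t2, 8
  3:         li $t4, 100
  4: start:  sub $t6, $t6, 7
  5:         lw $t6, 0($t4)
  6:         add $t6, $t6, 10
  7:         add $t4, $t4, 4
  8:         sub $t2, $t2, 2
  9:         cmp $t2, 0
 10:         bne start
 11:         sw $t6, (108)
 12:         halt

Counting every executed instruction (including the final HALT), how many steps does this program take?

after li $t6, 9: $t6=9
after li $t2, 8: $t2=8
after li $t4, 100: $t4=100
after sub $t6, $t6, 7: $t6=9-7=2
after lw $t6, 0($t4): $t6=M[100]=9
after add $t6, $t6, 10: $t6=9+10=19
after add $t4, $t4, 4: $t4=100+4=104
after sub $t2, $t2, 2: $t2=8-2=6
cmp $t2, 0  (cmp 6,0)
bne start: taken
after sub $t6, $t6, 7: $t6=19-7=12
after lw $t6, 0($t4): $t6=M[104]=25
after add $t6, $t6, 10: $t6=25+10=35
after add $t4, $t4, 4: $t4=104+4=108
after sub $t2, $t2, 2: $t2=6-2=4
cmp $t2, 0  (cmp 4,0)
bne start: taken
after sub $t6, $t6, 7: $t6=35-7=28
after lw $t6, 0($t4): $t6=M[108]=-4
after add $t6, $t6, 10: $t6=(-4)+10=6
after add $t4, $t4, 4: $t4=108+4=112
after sub $t2, $t2, 2: $t2=4-2=2
cmp $t2, 0  (cmp 2,0)
bne start: taken
after sub $t6, $t6, 7: $t6=6-7=-1
after lw $t6, 0($t4): $t6=M[112]=20
after add $t6, $t6, 10: $t6=20+10=30
after add $t4, $t4, 4: $t4=112+4=116
after sub $t2, $t2, 2: $t2=2-2=0
cmp $t2, 0  (cmp 0,0)
bne start: not taken
sw $t6, (108) → M[108]=30
halt.
Total executed instructions: 33.

33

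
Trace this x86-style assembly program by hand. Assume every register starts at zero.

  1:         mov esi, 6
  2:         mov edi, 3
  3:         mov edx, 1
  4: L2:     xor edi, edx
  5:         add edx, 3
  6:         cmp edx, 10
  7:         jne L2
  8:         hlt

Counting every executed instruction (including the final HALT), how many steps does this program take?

esi=6
edi=3
edx=1
edi=3^1=2
edx=1+3=4
cmp edx, 10  (cmp 4,10)
jne L2: taken
edi=2^4=6
edx=4+3=7
cmp edx, 10  (cmp 7,10)
jne L2: taken
edi=6^7=1
edx=7+3=10
cmp edx, 10  (cmp 10,10)
jne L2: not taken
halt.
Total executed instructions: 16.

16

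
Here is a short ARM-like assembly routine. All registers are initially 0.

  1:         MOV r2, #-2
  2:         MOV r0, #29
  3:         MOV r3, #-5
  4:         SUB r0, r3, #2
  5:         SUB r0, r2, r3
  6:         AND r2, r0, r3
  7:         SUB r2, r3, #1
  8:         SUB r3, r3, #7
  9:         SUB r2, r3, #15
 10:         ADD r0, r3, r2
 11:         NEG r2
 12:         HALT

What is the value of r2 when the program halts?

27

MOV r2, #-2 → r2=-2
MOV r0, #29 → r0=29
MOV r3, #-5 → r3=-5
SUB r0, r3, #2 → r0=(-5)-2=-7
SUB r0, r2, r3 → r0=(-2)-(-5)=3
AND r2, r0, r3 → r2=3&(-5)=3
SUB r2, r3, #1 → r2=(-5)-1=-6
SUB r3, r3, #7 → r3=(-5)-7=-12
SUB r2, r3, #15 → r2=(-12)-15=-27
ADD r0, r3, r2 → r0=(-12)+(-27)=-39
NEG r2 → r2=-(-27)=27
halt.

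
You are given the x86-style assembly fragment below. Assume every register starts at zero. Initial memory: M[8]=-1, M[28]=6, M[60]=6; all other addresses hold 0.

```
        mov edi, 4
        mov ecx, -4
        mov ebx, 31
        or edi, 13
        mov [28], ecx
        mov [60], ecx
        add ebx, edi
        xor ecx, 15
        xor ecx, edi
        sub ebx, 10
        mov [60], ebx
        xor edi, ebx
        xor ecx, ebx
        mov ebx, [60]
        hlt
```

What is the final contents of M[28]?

edi=4
ecx=-4
ebx=31
edi=4|13=13
mov [28], ecx → M[28]=-4
mov [60], ecx → M[60]=-4
ebx=31+13=44
ecx=(-4)^15=-13
ecx=(-13)^13=-2
ebx=44-10=34
mov [60], ebx → M[60]=34
edi=13^34=47
ecx=(-2)^34=-36
ebx=M[60]=34
halt.

-4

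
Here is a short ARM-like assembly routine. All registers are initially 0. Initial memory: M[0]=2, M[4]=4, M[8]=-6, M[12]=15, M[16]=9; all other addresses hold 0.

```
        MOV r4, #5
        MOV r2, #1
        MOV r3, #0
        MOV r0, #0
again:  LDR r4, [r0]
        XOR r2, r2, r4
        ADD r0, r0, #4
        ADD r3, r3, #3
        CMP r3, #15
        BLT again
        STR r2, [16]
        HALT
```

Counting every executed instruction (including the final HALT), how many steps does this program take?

36

after MOV r4, #5: r4=5
after MOV r2, #1: r2=1
after MOV r3, #0: r3=0
after MOV r0, #0: r0=0
after LDR r4, [r0]: r4=M[0]=2
after XOR r2, r2, r4: r2=1^2=3
after ADD r0, r0, #4: r0=0+4=4
after ADD r3, r3, #3: r3=0+3=3
CMP r3, #15  (cmp 3,15)
BLT again: taken
after LDR r4, [r0]: r4=M[4]=4
after XOR r2, r2, r4: r2=3^4=7
after ADD r0, r0, #4: r0=4+4=8
after ADD r3, r3, #3: r3=3+3=6
CMP r3, #15  (cmp 6,15)
BLT again: taken
after LDR r4, [r0]: r4=M[8]=-6
after XOR r2, r2, r4: r2=7^(-6)=-3
after ADD r0, r0, #4: r0=8+4=12
after ADD r3, r3, #3: r3=6+3=9
CMP r3, #15  (cmp 9,15)
BLT again: taken
after LDR r4, [r0]: r4=M[12]=15
after XOR r2, r2, r4: r2=(-3)^15=-14
after ADD r0, r0, #4: r0=12+4=16
after ADD r3, r3, #3: r3=9+3=12
CMP r3, #15  (cmp 12,15)
BLT again: taken
after LDR r4, [r0]: r4=M[16]=9
after XOR r2, r2, r4: r2=(-14)^9=-5
after ADD r0, r0, #4: r0=16+4=20
after ADD r3, r3, #3: r3=12+3=15
CMP r3, #15  (cmp 15,15)
BLT again: not taken
STR r2, [16] → M[16]=-5
halt.
Total executed instructions: 36.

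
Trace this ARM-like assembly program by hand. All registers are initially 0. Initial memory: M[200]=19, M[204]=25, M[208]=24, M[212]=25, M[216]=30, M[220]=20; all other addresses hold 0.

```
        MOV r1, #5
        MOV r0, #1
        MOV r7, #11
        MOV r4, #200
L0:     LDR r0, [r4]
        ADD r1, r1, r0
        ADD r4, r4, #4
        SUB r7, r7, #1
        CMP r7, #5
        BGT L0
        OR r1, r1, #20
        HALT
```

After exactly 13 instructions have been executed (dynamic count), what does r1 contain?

after MOV r1, #5: r1=5
after MOV r0, #1: r0=1
after MOV r7, #11: r7=11
after MOV r4, #200: r4=200
after LDR r0, [r4]: r0=M[200]=19
after ADD r1, r1, r0: r1=5+19=24
after ADD r4, r4, #4: r4=200+4=204
after SUB r7, r7, #1: r7=11-1=10
CMP r7, #5  (cmp 10,5)
BGT L0: taken
after LDR r0, [r4]: r0=M[204]=25
after ADD r1, r1, r0: r1=24+25=49
after ADD r4, r4, #4: r4=204+4=208
After step 13: r1 = 49.

49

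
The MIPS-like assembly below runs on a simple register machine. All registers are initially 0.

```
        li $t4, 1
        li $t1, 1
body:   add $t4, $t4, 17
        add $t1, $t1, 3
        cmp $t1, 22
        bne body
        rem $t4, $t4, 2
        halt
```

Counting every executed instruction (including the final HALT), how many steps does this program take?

$t4=1
$t1=1
$t4=1+17=18
$t1=1+3=4
cmp $t1, 22  (cmp 4,22)
bne body: taken
$t4=18+17=35
$t1=4+3=7
cmp $t1, 22  (cmp 7,22)
bne body: taken
$t4=35+17=52
$t1=7+3=10
cmp $t1, 22  (cmp 10,22)
bne body: taken
$t4=52+17=69
$t1=10+3=13
cmp $t1, 22  (cmp 13,22)
bne body: taken
$t4=69+17=86
$t1=13+3=16
cmp $t1, 22  (cmp 16,22)
bne body: taken
$t4=86+17=103
$t1=16+3=19
cmp $t1, 22  (cmp 19,22)
bne body: taken
$t4=103+17=120
$t1=19+3=22
cmp $t1, 22  (cmp 22,22)
bne body: not taken
$t4=120%2=0
halt.
Total executed instructions: 32.

32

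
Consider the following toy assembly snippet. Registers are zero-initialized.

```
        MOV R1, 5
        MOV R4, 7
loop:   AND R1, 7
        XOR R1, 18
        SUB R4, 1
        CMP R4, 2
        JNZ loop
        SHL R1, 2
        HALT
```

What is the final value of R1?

92

after MOV R1, 5: R1=5
after MOV R4, 7: R4=7
after AND R1, 7: R1=5&7=5
after XOR R1, 18: R1=5^18=23
after SUB R4, 1: R4=7-1=6
CMP R4, 2  (cmp 6,2)
JNZ loop: taken
after AND R1, 7: R1=23&7=7
after XOR R1, 18: R1=7^18=21
after SUB R4, 1: R4=6-1=5
CMP R4, 2  (cmp 5,2)
JNZ loop: taken
after AND R1, 7: R1=21&7=5
after XOR R1, 18: R1=5^18=23
after SUB R4, 1: R4=5-1=4
CMP R4, 2  (cmp 4,2)
JNZ loop: taken
after AND R1, 7: R1=23&7=7
after XOR R1, 18: R1=7^18=21
after SUB R4, 1: R4=4-1=3
CMP R4, 2  (cmp 3,2)
JNZ loop: taken
after AND R1, 7: R1=21&7=5
after XOR R1, 18: R1=5^18=23
after SUB R4, 1: R4=3-1=2
CMP R4, 2  (cmp 2,2)
JNZ loop: not taken
after SHL R1, 2: R1=23<<2=92
halt.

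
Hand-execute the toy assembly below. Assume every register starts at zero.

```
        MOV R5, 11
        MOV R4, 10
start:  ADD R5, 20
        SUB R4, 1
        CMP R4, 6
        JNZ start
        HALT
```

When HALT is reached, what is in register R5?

after MOV R5, 11: R5=11
after MOV R4, 10: R4=10
after ADD R5, 20: R5=11+20=31
after SUB R4, 1: R4=10-1=9
CMP R4, 6  (cmp 9,6)
JNZ start: taken
after ADD R5, 20: R5=31+20=51
after SUB R4, 1: R4=9-1=8
CMP R4, 6  (cmp 8,6)
JNZ start: taken
after ADD R5, 20: R5=51+20=71
after SUB R4, 1: R4=8-1=7
CMP R4, 6  (cmp 7,6)
JNZ start: taken
after ADD R5, 20: R5=71+20=91
after SUB R4, 1: R4=7-1=6
CMP R4, 6  (cmp 6,6)
JNZ start: not taken
halt.

91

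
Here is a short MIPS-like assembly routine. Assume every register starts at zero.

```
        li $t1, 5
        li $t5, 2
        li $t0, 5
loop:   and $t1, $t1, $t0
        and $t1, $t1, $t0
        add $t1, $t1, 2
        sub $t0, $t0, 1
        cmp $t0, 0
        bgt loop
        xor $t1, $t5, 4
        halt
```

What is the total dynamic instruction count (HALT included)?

35

after li $t1, 5: $t1=5
after li $t5, 2: $t5=2
after li $t0, 5: $t0=5
after and $t1, $t1, $t0: $t1=5&5=5
after and $t1, $t1, $t0: $t1=5&5=5
after add $t1, $t1, 2: $t1=5+2=7
after sub $t0, $t0, 1: $t0=5-1=4
cmp $t0, 0  (cmp 4,0)
bgt loop: taken
after and $t1, $t1, $t0: $t1=7&4=4
after and $t1, $t1, $t0: $t1=4&4=4
after add $t1, $t1, 2: $t1=4+2=6
after sub $t0, $t0, 1: $t0=4-1=3
cmp $t0, 0  (cmp 3,0)
bgt loop: taken
after and $t1, $t1, $t0: $t1=6&3=2
after and $t1, $t1, $t0: $t1=2&3=2
after add $t1, $t1, 2: $t1=2+2=4
after sub $t0, $t0, 1: $t0=3-1=2
cmp $t0, 0  (cmp 2,0)
bgt loop: taken
after and $t1, $t1, $t0: $t1=4&2=0
after and $t1, $t1, $t0: $t1=0&2=0
after add $t1, $t1, 2: $t1=0+2=2
after sub $t0, $t0, 1: $t0=2-1=1
cmp $t0, 0  (cmp 1,0)
bgt loop: taken
after and $t1, $t1, $t0: $t1=2&1=0
after and $t1, $t1, $t0: $t1=0&1=0
after add $t1, $t1, 2: $t1=0+2=2
after sub $t0, $t0, 1: $t0=1-1=0
cmp $t0, 0  (cmp 0,0)
bgt loop: not taken
after xor $t1, $t5, 4: $t1=2^4=6
halt.
Total executed instructions: 35.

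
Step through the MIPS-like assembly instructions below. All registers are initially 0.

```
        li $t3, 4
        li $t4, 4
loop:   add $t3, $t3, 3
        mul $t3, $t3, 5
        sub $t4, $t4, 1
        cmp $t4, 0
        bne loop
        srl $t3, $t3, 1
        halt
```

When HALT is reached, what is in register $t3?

2420

li $t3, 4 → $t3=4
li $t4, 4 → $t4=4
add $t3, $t3, 3 → $t3=4+3=7
mul $t3, $t3, 5 → $t3=7*5=35
sub $t4, $t4, 1 → $t4=4-1=3
cmp $t4, 0  (cmp 3,0)
bne loop: taken
add $t3, $t3, 3 → $t3=35+3=38
mul $t3, $t3, 5 → $t3=38*5=190
sub $t4, $t4, 1 → $t4=3-1=2
cmp $t4, 0  (cmp 2,0)
bne loop: taken
add $t3, $t3, 3 → $t3=190+3=193
mul $t3, $t3, 5 → $t3=193*5=965
sub $t4, $t4, 1 → $t4=2-1=1
cmp $t4, 0  (cmp 1,0)
bne loop: taken
add $t3, $t3, 3 → $t3=965+3=968
mul $t3, $t3, 5 → $t3=968*5=4840
sub $t4, $t4, 1 → $t4=1-1=0
cmp $t4, 0  (cmp 0,0)
bne loop: not taken
srl $t3, $t3, 1 → $t3=4840>>1=2420
halt.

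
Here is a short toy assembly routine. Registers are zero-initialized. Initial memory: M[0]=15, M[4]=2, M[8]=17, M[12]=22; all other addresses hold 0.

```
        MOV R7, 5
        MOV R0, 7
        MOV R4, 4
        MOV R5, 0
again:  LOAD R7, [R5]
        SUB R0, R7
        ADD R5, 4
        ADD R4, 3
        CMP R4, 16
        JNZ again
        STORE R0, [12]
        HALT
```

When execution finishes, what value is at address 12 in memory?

R7=5
R0=7
R4=4
R5=0
R7=M[0]=15
R0=7-15=-8
R5=0+4=4
R4=4+3=7
CMP R4, 16  (cmp 7,16)
JNZ again: taken
R7=M[4]=2
R0=(-8)-2=-10
R5=4+4=8
R4=7+3=10
CMP R4, 16  (cmp 10,16)
JNZ again: taken
R7=M[8]=17
R0=(-10)-17=-27
R5=8+4=12
R4=10+3=13
CMP R4, 16  (cmp 13,16)
JNZ again: taken
R7=M[12]=22
R0=(-27)-22=-49
R5=12+4=16
R4=13+3=16
CMP R4, 16  (cmp 16,16)
JNZ again: not taken
STORE R0, [12] → M[12]=-49
halt.

-49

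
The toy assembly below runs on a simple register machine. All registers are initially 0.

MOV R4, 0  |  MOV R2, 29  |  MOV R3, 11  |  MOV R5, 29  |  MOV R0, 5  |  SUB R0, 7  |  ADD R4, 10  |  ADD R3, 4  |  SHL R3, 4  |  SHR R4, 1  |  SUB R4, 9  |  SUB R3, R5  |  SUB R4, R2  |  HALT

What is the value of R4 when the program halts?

R4=0
R2=29
R3=11
R5=29
R0=5
R0=5-7=-2
R4=0+10=10
R3=11+4=15
R3=15<<4=240
R4=10>>1=5
R4=5-9=-4
R3=240-29=211
R4=(-4)-29=-33
halt.

-33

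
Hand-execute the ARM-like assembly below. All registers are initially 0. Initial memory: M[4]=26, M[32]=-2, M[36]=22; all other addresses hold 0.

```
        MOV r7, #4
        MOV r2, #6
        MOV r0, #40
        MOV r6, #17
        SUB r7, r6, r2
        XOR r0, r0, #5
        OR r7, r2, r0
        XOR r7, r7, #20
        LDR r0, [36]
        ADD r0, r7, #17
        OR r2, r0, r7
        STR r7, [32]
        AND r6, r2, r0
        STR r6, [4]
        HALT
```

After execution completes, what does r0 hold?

after MOV r7, #4: r7=4
after MOV r2, #6: r2=6
after MOV r0, #40: r0=40
after MOV r6, #17: r6=17
after SUB r7, r6, r2: r7=17-6=11
after XOR r0, r0, #5: r0=40^5=45
after OR r7, r2, r0: r7=6|45=47
after XOR r7, r7, #20: r7=47^20=59
after LDR r0, [36]: r0=M[36]=22
after ADD r0, r7, #17: r0=59+17=76
after OR r2, r0, r7: r2=76|59=127
STR r7, [32] → M[32]=59
after AND r6, r2, r0: r6=127&76=76
STR r6, [4] → M[4]=76
halt.

76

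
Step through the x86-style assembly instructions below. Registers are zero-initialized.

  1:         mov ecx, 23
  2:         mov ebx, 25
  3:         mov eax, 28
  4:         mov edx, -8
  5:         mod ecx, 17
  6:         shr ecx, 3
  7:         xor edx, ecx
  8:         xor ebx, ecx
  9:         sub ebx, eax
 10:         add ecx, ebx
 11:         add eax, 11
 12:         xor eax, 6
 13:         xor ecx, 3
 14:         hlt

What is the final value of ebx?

after mov ecx, 23: ecx=23
after mov ebx, 25: ebx=25
after mov eax, 28: eax=28
after mov edx, -8: edx=-8
after mod ecx, 17: ecx=23%17=6
after shr ecx, 3: ecx=6>>3=0
after xor edx, ecx: edx=(-8)^0=-8
after xor ebx, ecx: ebx=25^0=25
after sub ebx, eax: ebx=25-28=-3
after add ecx, ebx: ecx=0+(-3)=-3
after add eax, 11: eax=28+11=39
after xor eax, 6: eax=39^6=33
after xor ecx, 3: ecx=(-3)^3=-2
halt.

-3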